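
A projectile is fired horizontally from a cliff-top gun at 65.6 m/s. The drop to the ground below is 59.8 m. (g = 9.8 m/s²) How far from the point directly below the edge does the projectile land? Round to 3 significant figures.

Initial vertical velocity is zero, so the fall time comes from h = ½ g t²: t = √(2 × 59.8 / 9.8) = 3.493 s.
Horizontal motion is uniform at 65.6 m/s, so x = 65.6 × 3.493 = 229 m.

229 m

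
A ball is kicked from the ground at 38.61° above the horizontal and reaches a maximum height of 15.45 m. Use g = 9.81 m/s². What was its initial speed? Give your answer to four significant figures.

At maximum height v_y = 0, so (v₀ sin θ)² = 2 g H.
v₀ sin 38.61° = √(2 × 9.81 × 15.45) = 17.411 m/s.
v₀ = 17.411 / sin 38.61° = 17.411 / 0.6240 = 27.90 m/s.

27.90 m/s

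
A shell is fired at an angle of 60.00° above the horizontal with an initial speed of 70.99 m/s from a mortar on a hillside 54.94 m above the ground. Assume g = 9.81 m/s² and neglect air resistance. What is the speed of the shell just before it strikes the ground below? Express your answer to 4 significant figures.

v_x = 70.99 cos 60.00° = 35.495 m/s is unchanged throughout.
For the vertical component, v_y² = v_y0² + 2 g h = (61.479)² + 2×9.81×54.94 = 4857.6, so |v_y| = 69.696 m/s.
Impact speed = √(v_x² + v_y²) = √(1259.9 + 4857.6) = 78.21 m/s.

78.21 m/s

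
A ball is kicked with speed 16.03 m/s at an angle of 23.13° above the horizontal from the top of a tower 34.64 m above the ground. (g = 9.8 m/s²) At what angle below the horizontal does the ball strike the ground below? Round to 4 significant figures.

v_x = 16.03 cos 23.13° = 14.741 m/s.
At impact |v_y| = √(v_y0² + 2 g h) = √(6.2969² + 2×9.8×34.64) = 26.807 m/s.
Angle below horizontal = arctan(|v_y| / v_x) = arctan(26.807 / 14.741) = 61.19°.

61.19°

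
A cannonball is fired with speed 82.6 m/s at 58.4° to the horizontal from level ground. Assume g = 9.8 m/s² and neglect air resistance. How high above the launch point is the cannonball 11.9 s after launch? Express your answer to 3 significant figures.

v_y0 = 82.6 sin 58.4° = 70.35 m/s.
y(t) = v_y0 t − ½ g t² = 70.35×11.9 − 4.900×11.9² = 143 m.

143 m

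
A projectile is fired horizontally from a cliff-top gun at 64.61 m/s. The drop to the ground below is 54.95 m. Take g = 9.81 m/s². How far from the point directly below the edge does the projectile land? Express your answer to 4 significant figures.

Initial vertical velocity is zero, so the fall time comes from h = ½ g t²: t = √(2 × 54.95 / 9.81) = 3.3471 s.
Horizontal motion is uniform at 64.61 m/s, so x = 64.61 × 3.3471 = 216.3 m.

216.3 m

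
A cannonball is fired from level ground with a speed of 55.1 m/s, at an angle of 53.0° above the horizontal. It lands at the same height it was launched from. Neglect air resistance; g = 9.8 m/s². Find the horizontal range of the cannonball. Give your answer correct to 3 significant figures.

For level ground, R = v₀² sin(2θ) / g.
sin(2 × 53.0°) = sin 106.0° = 0.9613.
R = (55.1)² × 0.9613 / 9.8 = 298 m.

298 m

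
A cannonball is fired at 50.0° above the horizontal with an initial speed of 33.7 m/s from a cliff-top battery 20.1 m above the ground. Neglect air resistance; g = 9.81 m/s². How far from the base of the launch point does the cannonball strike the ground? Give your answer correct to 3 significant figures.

Components: v_x = 33.7 cos 50.0° = 21.66 m/s, v_y = 33.7 sin 50.0° = 25.82 m/s.
Vertical: 0 = 20.1 + 25.82 t − ½(9.81) t² ⇒ 4.905 t² − 25.82 t − 20.1 = 0.
t = [25.82 + √(666.7 + 394.4)] / 9.810 = 5.953 s.
Horizontal: R = v_x · t = 21.66 × 5.953 = 129 m.

129 m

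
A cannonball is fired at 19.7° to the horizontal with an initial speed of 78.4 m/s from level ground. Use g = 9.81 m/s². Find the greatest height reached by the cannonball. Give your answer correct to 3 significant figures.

35.6 m

Vertical component of launch velocity: v_y = 78.4 sin 19.7° = 26.43 m/s.
At the highest point the vertical velocity is zero, so v_y² = 2 g h_max.
h_max = (26.43)² / (2 × 9.81) = 698.5 / 19.62 = 35.6 m.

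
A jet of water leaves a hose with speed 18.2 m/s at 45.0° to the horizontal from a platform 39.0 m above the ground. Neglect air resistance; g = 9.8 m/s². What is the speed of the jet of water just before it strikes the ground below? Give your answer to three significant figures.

33.1 m/s

v_x = 18.2 cos 45.0° = 12.87 m/s is unchanged throughout.
For the vertical component, v_y² = v_y0² + 2 g h = (12.87)² + 2×9.8×39.0 = 930.0, so |v_y| = 30.50 m/s.
Impact speed = √(v_x² + v_y²) = √(165.6 + 930.0) = 33.1 m/s.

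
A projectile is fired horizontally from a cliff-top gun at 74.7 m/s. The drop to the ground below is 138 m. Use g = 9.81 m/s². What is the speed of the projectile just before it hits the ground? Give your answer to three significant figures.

Fall time: t = √(2 × 138 / 9.81) = 5.304 s.
At impact: v_x = 74.7 m/s (unchanged), v_y = g t = 9.81 × 5.304 = 52.03 m/s.
Speed = √(v_x² + v_y²) = √(5580 + 2707) = 91.0 m/s.

91.0 m/s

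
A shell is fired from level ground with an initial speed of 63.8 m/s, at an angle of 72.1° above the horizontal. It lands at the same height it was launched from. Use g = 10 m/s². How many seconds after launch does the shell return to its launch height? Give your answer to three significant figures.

12.1 s

Vertical component: v_y = 63.8 sin 72.1° = 60.71 m/s.
For a projectile landing at launch height, time of flight is t = 2 v_y / g = 2 × 60.71 / 10 = 12.1 s.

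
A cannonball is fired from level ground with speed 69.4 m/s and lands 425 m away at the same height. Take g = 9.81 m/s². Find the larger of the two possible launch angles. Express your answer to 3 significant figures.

Level-ground range: R = v₀² sin(2θ)/g ⇒ sin 2θ = R g / v₀² = 425×9.81/69.4² = 0.8656.
2θ = arcsin(0.8656) = 59.95° or 180° − 59.95° = 120.05°.
So θ = 30.0° or θ = 60.0°.

60.0°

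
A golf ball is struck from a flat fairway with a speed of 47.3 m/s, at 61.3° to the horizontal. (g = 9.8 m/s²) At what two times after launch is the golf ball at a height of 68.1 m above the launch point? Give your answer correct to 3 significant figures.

2.23 s and 6.24 s

v_y0 = 47.3 sin 61.3° = 41.49 m/s.
Set y = v_y0 t − ½ g t² = 68.1: 4.900 t² − 41.49 t + 68.1 = 0.
t = [41.49 ± √(1721 − 1335)] / 9.8 = (41.49 ± 19.65) / 9.8, giving t = 2.23 s or t = 6.24 s.
So the golf ball is at 68.1 m at t = 2.23 s (rising) and t = 6.24 s (falling).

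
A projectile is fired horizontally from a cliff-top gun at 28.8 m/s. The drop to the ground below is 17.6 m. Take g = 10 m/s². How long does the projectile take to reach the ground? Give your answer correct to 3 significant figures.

1.88 s

The horizontal speed doesn't affect the fall. With v_y0 = 0, h = ½ g t².
t = √(2 × 17.6 / 10) = √3.520 = 1.88 s.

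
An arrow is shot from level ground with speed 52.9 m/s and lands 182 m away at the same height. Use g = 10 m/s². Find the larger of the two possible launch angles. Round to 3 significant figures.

69.7°

Level-ground range: R = v₀² sin(2θ)/g ⇒ sin 2θ = R g / v₀² = 182×10/52.9² = 0.6504.
2θ = arcsin(0.6504) = 40.57° or 180° − 40.57° = 139.43°.
So θ = 20.3° or θ = 69.7°.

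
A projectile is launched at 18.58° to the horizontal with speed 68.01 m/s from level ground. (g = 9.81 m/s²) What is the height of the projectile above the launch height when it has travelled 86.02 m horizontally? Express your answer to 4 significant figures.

v_x = 68.01 cos 18.58° = 64.465 m/s, v_y0 = 68.01 sin 18.58° = 21.670 m/s.
Time to reach x = 86.02 m: t = x / v_x = 86.02 / 64.465 = 1.3344 s.
y = v_y0 t − ½ g t² = 21.670×1.3344 − 4.905×1.3344² = 20.18 m.

20.18 m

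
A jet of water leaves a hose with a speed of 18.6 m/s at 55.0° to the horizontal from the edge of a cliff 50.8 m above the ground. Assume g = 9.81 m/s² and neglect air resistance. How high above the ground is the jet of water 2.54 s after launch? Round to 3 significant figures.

57.9 m

v_y0 = 18.6 sin 55.0° = 15.24 m/s.
y(t) = 50.8 + v_y0 t − ½ g t² = 50.8 + 15.24×2.54 − ½×9.81×2.54² = 57.9 m.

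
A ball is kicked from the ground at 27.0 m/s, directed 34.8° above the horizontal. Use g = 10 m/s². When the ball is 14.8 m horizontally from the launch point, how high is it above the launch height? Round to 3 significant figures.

v_x = 27.0 cos 34.8° = 22.17 m/s, v_y0 = 27.0 sin 34.8° = 15.41 m/s.
Time to reach x = 14.8 m: t = x / v_x = 14.8 / 22.17 = 0.6676 s.
y = v_y0 t − ½ g t² = 15.41×0.6676 − 5.000×0.6676² = 8.06 m.

8.06 m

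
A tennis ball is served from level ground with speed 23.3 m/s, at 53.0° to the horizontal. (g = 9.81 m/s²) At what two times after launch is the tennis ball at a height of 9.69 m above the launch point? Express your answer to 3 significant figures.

0.623 s and 3.17 s

v_y0 = 23.3 sin 53.0° = 18.61 m/s.
Set y = v_y0 t − ½ g t² = 9.69: 4.905 t² − 18.61 t + 9.69 = 0.
t = [18.61 ± √(346.3 − 190.1)] / 9.81 = (18.61 ± 12.50) / 9.81, giving t = 0.623 s or t = 3.17 s.
So the tennis ball is at 9.69 m at t = 0.623 s (rising) and t = 3.17 s (falling).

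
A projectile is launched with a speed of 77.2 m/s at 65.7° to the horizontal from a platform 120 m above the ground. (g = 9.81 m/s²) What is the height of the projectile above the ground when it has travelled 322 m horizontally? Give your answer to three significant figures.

v_x = 77.2 cos 65.7° = 31.77 m/s, v_y0 = 77.2 sin 65.7° = 70.36 m/s.
Time to reach x = 322 m: t = x / v_x = 322 / 31.77 = 10.14 s.
y = 120 + v_y0 t − ½ g t² = 120 + 70.36×10.14 − 4.905×10.14² = 329 m.

329 m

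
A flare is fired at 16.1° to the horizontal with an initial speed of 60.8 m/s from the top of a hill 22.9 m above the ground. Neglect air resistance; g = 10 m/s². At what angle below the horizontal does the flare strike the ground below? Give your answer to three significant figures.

v_x = 60.8 cos 16.1° = 58.42 m/s.
At impact |v_y| = √(v_y0² + 2 g h) = √(16.86² + 2×10×22.9) = 27.24 m/s.
Angle below horizontal = arctan(|v_y| / v_x) = arctan(27.24 / 58.42) = 25.0°.

25.0°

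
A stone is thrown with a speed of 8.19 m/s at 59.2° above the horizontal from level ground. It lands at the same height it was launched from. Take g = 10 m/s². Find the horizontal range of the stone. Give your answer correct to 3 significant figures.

5.90 m

Components: v_x = 8.19 cos 59.2° = 4.194 m/s, v_y = 8.19 sin 59.2° = 7.035 m/s.
Time of flight (same landing height): t = 2 v_y / g = 2 × 7.035 / 10 = 1.407 s.
Range: R = v_x · t = 4.194 × 1.407 = 5.90 m.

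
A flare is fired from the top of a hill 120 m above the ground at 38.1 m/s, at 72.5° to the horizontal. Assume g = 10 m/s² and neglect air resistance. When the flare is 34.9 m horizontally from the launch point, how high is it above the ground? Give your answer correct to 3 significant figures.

184 m

v_x = 38.1 cos 72.5° = 11.46 m/s, v_y0 = 38.1 sin 72.5° = 36.34 m/s.
Time to reach x = 34.9 m: t = x / v_x = 34.9 / 11.46 = 3.045 s.
y = 120 + v_y0 t − ½ g t² = 120 + 36.34×3.045 − 5.000×3.045² = 184 m.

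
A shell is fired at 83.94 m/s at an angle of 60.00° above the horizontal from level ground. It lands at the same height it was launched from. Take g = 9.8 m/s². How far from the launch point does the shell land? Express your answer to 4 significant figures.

For level ground, R = v₀² sin(2θ) / g.
sin(2 × 60.00°) = sin 120.00° = 0.8660.
R = (83.94)² × 0.8660 / 9.8 = 622.6 m.

622.6 m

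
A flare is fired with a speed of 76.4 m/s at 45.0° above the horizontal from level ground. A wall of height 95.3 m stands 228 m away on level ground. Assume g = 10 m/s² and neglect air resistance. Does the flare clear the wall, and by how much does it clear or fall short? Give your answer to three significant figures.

Yes — it clears the wall by 43.6 m.

v_x = 76.4 cos 45.0° = 54.02 m/s; v_y0 = 76.4 sin 45.0° = 54.02 m/s.
Time to reach the wall: t = 228 / 54.02 = 4.221 s.
Height at that point: y = 54.02×4.221 − 5.000×4.221² = 138.9 m.
That is 138.9 − 95.3 = 43.6 m above the top of the wall, so the flare clears it.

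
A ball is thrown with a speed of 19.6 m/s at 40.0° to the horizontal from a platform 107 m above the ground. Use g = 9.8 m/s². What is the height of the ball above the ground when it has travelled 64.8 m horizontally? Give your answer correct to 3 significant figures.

70.1 m

v_x = 19.6 cos 40.0° = 15.01 m/s, v_y0 = 19.6 sin 40.0° = 12.60 m/s.
Time to reach x = 64.8 m: t = x / v_x = 64.8 / 15.01 = 4.317 s.
y = 107 + v_y0 t − ½ g t² = 107 + 12.60×4.317 − 4.900×4.317² = 70.1 m.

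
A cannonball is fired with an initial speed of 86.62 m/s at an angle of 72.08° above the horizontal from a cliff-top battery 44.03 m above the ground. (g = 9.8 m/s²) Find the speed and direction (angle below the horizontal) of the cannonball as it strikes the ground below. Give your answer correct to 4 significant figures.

91.47 m/s at 73.06° below the horizontal

v_x = 86.62 cos 72.08° = 26.652 m/s (constant).
|v_y| at impact = √((82.418)² + 2×9.8×44.03) = 87.497 m/s.
Speed = √(26.652² + 87.497²) = 91.47 m/s; angle = arctan(87.497/26.652) = 73.06° below horizontal.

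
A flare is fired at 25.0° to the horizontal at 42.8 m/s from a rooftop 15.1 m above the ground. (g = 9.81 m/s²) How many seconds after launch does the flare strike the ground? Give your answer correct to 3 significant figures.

4.39 s

Vertical component: v_y = 42.8 sin 25.0° = 18.09 m/s.
Taking up as positive with launch at y = 15.1 m, landing at y = 0: 0 = 15.1 + 18.09 t − ½(9.81) t².
Solving 4.905 t² − 18.09 t − 15.1 = 0 gives t = [18.09 + √(18.09² + 4·4.905·15.1)] / 9.810 = 4.39 s.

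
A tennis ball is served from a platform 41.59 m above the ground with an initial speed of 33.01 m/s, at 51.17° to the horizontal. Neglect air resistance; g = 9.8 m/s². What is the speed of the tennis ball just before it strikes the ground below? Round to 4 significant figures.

v_x = 33.01 cos 51.17° = 20.698 m/s is unchanged throughout.
For the vertical component, v_y² = v_y0² + 2 g h = (25.715)² + 2×9.8×41.59 = 1476.4, so |v_y| = 38.424 m/s.
Impact speed = √(v_x² + v_y²) = √(428.41 + 1476.4) = 43.64 m/s.

43.64 m/s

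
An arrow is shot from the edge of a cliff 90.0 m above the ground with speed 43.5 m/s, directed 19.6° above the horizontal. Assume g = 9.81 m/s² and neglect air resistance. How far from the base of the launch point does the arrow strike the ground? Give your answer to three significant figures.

Components: v_x = 43.5 cos 19.6° = 40.98 m/s, v_y = 43.5 sin 19.6° = 14.59 m/s.
Vertical: 0 = 90.0 + 14.59 t − ½(9.81) t² ⇒ 4.905 t² − 14.59 t − 90.0 = 0.
t = [14.59 + √(212.9 + 1766)] / 9.810 = 6.022 s.
Horizontal: R = v_x · t = 40.98 × 6.022 = 247 m.

247 m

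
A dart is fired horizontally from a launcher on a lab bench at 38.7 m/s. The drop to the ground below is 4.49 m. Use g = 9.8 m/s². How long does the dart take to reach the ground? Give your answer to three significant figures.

0.957 s

The horizontal speed doesn't affect the fall. With v_y0 = 0, h = ½ g t².
t = √(2 × 4.49 / 9.8) = √0.9163 = 0.957 s.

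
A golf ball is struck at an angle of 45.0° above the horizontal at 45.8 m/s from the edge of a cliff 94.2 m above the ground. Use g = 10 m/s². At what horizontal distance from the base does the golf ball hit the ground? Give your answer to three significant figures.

280 m

Components: v_x = 45.8 cos 45.0° = 32.39 m/s, v_y = 45.8 sin 45.0° = 32.39 m/s.
Vertical: 0 = 94.2 + 32.39 t − ½(10) t² ⇒ 5.000 t² − 32.39 t − 94.2 = 0.
t = [32.39 + √(1049 + 1884)] / 10.00 = 8.655 s.
Horizontal: R = v_x · t = 32.39 × 8.655 = 280 m.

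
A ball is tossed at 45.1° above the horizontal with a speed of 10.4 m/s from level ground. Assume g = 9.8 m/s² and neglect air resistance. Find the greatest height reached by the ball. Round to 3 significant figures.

2.77 m

Vertical component of launch velocity: v_y = 10.4 sin 45.1° = 7.367 m/s.
At the highest point the vertical velocity is zero, so v_y² = 2 g h_max.
h_max = (7.367)² / (2 × 9.8) = 54.27 / 19.60 = 2.77 m.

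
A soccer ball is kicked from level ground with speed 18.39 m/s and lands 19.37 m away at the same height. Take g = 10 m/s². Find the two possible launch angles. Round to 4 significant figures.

17.47° and 72.53°

Level-ground range: R = v₀² sin(2θ)/g ⇒ sin 2θ = R g / v₀² = 19.37×10/18.39² = 0.5728.
2θ = arcsin(0.5728) = 34.946° or 180° − 34.946° = 145.054°.
So θ = 17.47° or θ = 72.53°.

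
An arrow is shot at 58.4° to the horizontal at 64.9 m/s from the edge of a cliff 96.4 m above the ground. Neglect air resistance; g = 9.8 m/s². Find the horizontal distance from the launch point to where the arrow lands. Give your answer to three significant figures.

Components: v_x = 64.9 cos 58.4° = 34.01 m/s, v_y = 64.9 sin 58.4° = 55.28 m/s.
Vertical: 0 = 96.4 + 55.28 t − ½(9.8) t² ⇒ 4.900 t² − 55.28 t − 96.4 = 0.
t = [55.28 + √(3056 + 1889)] / 9.800 = 12.82 s.
Horizontal: R = v_x · t = 34.01 × 12.82 = 436 m.

436 m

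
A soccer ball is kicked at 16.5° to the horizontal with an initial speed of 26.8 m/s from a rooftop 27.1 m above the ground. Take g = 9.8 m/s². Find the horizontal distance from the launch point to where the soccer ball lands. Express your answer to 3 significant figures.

83.6 m

Components: v_x = 26.8 cos 16.5° = 25.70 m/s, v_y = 26.8 sin 16.5° = 7.612 m/s.
Vertical: 0 = 27.1 + 7.612 t − ½(9.8) t² ⇒ 4.900 t² − 7.612 t − 27.1 = 0.
t = [7.612 + √(57.94 + 531.2)] / 9.800 = 3.253 s.
Horizontal: R = v_x · t = 25.70 × 3.253 = 83.6 m.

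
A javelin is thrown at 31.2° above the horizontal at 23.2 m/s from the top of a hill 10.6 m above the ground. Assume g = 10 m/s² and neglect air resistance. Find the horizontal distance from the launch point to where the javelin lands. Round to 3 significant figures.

61.3 m

Components: v_x = 23.2 cos 31.2° = 19.84 m/s, v_y = 23.2 sin 31.2° = 12.02 m/s.
Vertical: 0 = 10.6 + 12.02 t − ½(10) t² ⇒ 5.000 t² − 12.02 t − 10.6 = 0.
t = [12.02 + √(144.5 + 212.0)] / 10.00 = 3.090 s.
Horizontal: R = v_x · t = 19.84 × 3.090 = 61.3 m.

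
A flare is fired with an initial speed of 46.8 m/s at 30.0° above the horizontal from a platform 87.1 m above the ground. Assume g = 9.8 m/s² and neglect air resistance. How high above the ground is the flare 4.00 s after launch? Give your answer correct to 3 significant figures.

102 m

v_y0 = 46.8 sin 30.0° = 23.40 m/s.
y(t) = 87.1 + v_y0 t − ½ g t² = 87.1 + 23.40×4.00 − ½×9.8×4.00² = 102 m.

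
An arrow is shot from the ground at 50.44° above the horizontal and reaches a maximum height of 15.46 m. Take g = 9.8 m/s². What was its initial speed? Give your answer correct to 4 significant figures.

At maximum height v_y = 0, so (v₀ sin θ)² = 2 g H.
v₀ sin 50.44° = √(2 × 9.8 × 15.46) = 17.407 m/s.
v₀ = 17.407 / sin 50.44° = 17.407 / 0.7710 = 22.58 m/s.

22.58 m/s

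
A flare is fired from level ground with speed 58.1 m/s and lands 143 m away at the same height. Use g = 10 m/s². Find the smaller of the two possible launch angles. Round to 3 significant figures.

12.5°

Level-ground range: R = v₀² sin(2θ)/g ⇒ sin 2θ = R g / v₀² = 143×10/58.1² = 0.4236.
2θ = arcsin(0.4236) = 25.06° or 180° − 25.06° = 154.94°.
So θ = 12.5° or θ = 77.5°.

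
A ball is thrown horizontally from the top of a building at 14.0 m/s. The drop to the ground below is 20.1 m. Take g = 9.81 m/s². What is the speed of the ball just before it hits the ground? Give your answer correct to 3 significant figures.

Fall time: t = √(2 × 20.1 / 9.81) = 2.024 s.
At impact: v_x = 14.0 m/s (unchanged), v_y = g t = 9.81 × 2.024 = 19.86 m/s.
Speed = √(v_x² + v_y²) = √(196.0 + 394.4) = 24.3 m/s.

24.3 m/s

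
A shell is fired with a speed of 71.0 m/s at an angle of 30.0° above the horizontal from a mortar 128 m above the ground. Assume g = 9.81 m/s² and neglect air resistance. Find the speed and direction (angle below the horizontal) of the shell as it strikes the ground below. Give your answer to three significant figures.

86.9 m/s at 45.0° below the horizontal

v_x = 71.0 cos 30.0° = 61.49 m/s (constant).
|v_y| at impact = √((35.50)² + 2×9.81×128) = 61.41 m/s.
Speed = √(61.49² + 61.41²) = 86.9 m/s; angle = arctan(61.41/61.49) = 45.0° below horizontal.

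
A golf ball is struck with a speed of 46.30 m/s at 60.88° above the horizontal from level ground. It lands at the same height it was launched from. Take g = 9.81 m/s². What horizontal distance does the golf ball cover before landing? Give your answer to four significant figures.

For level ground, R = v₀² sin(2θ) / g.
sin(2 × 60.88°) = sin 121.76° = 0.8503.
R = (46.30)² × 0.8503 / 9.81 = 185.8 m.

185.8 m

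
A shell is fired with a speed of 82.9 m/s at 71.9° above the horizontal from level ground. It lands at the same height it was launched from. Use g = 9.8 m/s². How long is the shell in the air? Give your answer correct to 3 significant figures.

16.1 s

Vertical component: v_y = 82.9 sin 71.9° = 78.80 m/s.
For a projectile landing at launch height, time of flight is t = 2 v_y / g = 2 × 78.80 / 9.8 = 16.1 s.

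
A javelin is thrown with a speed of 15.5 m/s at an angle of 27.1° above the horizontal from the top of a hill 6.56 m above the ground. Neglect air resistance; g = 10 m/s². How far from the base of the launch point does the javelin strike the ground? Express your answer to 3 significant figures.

Components: v_x = 15.5 cos 27.1° = 13.80 m/s, v_y = 15.5 sin 27.1° = 7.061 m/s.
Vertical: 0 = 6.56 + 7.061 t − ½(10) t² ⇒ 5.000 t² − 7.061 t − 6.56 = 0.
t = [7.061 + √(49.86 + 131.2)] / 10.00 = 2.052 s.
Horizontal: R = v_x · t = 13.80 × 2.052 = 28.3 m.

28.3 m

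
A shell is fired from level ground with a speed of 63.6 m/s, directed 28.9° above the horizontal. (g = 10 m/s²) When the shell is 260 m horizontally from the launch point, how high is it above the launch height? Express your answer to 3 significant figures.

v_x = 63.6 cos 28.9° = 55.68 m/s, v_y0 = 63.6 sin 28.9° = 30.74 m/s.
Time to reach x = 260 m: t = x / v_x = 260 / 55.68 = 4.670 s.
y = v_y0 t − ½ g t² = 30.74×4.670 − 5.000×4.670² = 34.5 m.

34.5 m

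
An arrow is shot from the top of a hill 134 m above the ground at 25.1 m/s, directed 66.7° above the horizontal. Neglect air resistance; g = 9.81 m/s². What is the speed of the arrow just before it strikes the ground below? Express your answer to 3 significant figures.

57.1 m/s

v_x = 25.1 cos 66.7° = 9.928 m/s is unchanged throughout.
For the vertical component, v_y² = v_y0² + 2 g h = (23.05)² + 2×9.81×134 = 3160, so |v_y| = 56.21 m/s.
Impact speed = √(v_x² + v_y²) = √(98.57 + 3160) = 57.1 m/s.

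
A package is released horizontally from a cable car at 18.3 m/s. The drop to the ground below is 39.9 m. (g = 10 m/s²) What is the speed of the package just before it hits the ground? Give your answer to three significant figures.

33.7 m/s

Fall time: t = √(2 × 39.9 / 10) = 2.825 s.
At impact: v_x = 18.3 m/s (unchanged), v_y = g t = 10 × 2.825 = 28.25 m/s.
Speed = √(v_x² + v_y²) = √(334.9 + 798.1) = 33.7 m/s.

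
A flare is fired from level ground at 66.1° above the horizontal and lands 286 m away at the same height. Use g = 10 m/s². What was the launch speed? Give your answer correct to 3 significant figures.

62.1 m/s

On level ground, R = v₀² sin(2θ) / g, so v₀ = √(R g / sin 2θ).
sin(2 × 66.1°) = 0.7408.
v₀ = √(286 × 10 / 0.7408) = √3861 = 62.1 m/s.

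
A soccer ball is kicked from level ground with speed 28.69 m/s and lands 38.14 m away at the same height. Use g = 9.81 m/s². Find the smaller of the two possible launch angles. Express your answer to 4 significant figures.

13.52°

Level-ground range: R = v₀² sin(2θ)/g ⇒ sin 2θ = R g / v₀² = 38.14×9.81/28.69² = 0.4546.
2θ = arcsin(0.4546) = 27.039° or 180° − 27.039° = 152.961°.
So θ = 13.52° or θ = 76.48°.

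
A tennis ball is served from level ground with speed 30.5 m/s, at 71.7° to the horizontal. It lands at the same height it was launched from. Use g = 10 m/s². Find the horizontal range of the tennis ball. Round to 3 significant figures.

For level ground, R = v₀² sin(2θ) / g.
sin(2 × 71.7°) = sin 143.4° = 0.5962.
R = (30.5)² × 0.5962 / 10 = 55.5 m.

55.5 m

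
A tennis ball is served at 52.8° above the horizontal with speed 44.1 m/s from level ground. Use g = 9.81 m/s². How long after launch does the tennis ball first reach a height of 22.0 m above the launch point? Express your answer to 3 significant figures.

v_y0 = 44.1 sin 52.8° = 35.13 m/s.
Set y = v_y0 t − ½ g t² = 22.0: 4.905 t² − 35.13 t + 22.0 = 0.
t = [35.13 ± √(1234 − 431.6)] / 9.81 = (35.13 ± 28.33) / 9.81, giving t = 0.693 s or t = 6.47 s.
The tennis ball is on the way up at the first time, so t = 0.693 s.

0.693 s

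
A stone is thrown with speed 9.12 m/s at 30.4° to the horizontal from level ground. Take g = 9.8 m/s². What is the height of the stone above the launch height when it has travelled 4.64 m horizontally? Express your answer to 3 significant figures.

v_x = 9.12 cos 30.4° = 7.866 m/s, v_y0 = 9.12 sin 30.4° = 4.615 m/s.
Time to reach x = 4.64 m: t = x / v_x = 4.64 / 7.866 = 0.5899 s.
y = v_y0 t − ½ g t² = 4.615×0.5899 − 4.900×0.5899² = 1.02 m.

1.02 m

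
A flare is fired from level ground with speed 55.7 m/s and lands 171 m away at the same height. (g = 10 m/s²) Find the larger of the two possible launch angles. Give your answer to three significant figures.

Level-ground range: R = v₀² sin(2θ)/g ⇒ sin 2θ = R g / v₀² = 171×10/55.7² = 0.5512.
2θ = arcsin(0.5512) = 33.45° or 180° − 33.45° = 146.55°.
So θ = 16.7° or θ = 73.3°.

73.3°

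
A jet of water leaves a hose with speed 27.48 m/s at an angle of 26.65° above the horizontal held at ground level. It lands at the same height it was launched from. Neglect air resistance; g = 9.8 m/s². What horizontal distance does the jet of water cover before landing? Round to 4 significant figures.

61.78 m

For level ground, R = v₀² sin(2θ) / g.
sin(2 × 26.65°) = sin 53.300° = 0.8018.
R = (27.48)² × 0.8018 / 9.8 = 61.78 m.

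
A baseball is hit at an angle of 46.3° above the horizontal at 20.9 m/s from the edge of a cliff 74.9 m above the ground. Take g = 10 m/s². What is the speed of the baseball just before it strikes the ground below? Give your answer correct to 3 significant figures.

44.0 m/s

v_x = 20.9 cos 46.3° = 14.44 m/s is unchanged throughout.
For the vertical component, v_y² = v_y0² + 2 g h = (15.11)² + 2×10×74.9 = 1726, so |v_y| = 41.55 m/s.
Impact speed = √(v_x² + v_y²) = √(208.5 + 1726) = 44.0 m/s.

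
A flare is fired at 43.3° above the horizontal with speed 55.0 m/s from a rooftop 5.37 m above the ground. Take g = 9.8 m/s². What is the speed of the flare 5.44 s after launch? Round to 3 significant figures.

43.0 m/s

v_x = 55.0 cos 43.3° = 40.03 m/s (constant).
v_y(t) = 55.0 sin 43.3° − g t = 37.72 − 9.8 × 5.44 = -15.59 m/s.
Speed = √(v_x² + v_y²) = √(1602 + 243.0) = 43.0 m/s.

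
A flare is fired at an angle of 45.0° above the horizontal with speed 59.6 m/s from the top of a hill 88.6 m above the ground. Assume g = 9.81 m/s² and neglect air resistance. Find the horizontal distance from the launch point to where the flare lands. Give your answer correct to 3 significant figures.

436 m

Components: v_x = 59.6 cos 45.0° = 42.14 m/s, v_y = 59.6 sin 45.0° = 42.14 m/s.
Vertical: 0 = 88.6 + 42.14 t − ½(9.81) t² ⇒ 4.905 t² − 42.14 t − 88.6 = 0.
t = [42.14 + √(1776 + 1738)] / 9.810 = 10.34 s.
Horizontal: R = v_x · t = 42.14 × 10.34 = 436 m.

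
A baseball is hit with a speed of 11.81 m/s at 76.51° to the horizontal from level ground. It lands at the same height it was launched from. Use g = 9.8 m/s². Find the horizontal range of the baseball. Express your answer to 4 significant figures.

For level ground, R = v₀² sin(2θ) / g.
sin(2 × 76.51°) = sin 153.02° = 0.4537.
R = (11.81)² × 0.4537 / 9.8 = 6.457 m.

6.457 m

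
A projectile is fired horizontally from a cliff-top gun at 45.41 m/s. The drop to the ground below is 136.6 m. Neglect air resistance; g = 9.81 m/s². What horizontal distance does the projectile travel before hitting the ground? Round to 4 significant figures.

Initial vertical velocity is zero, so the fall time comes from h = ½ g t²: t = √(2 × 136.6 / 9.81) = 5.2772 s.
Horizontal motion is uniform at 45.41 m/s, so x = 45.41 × 5.2772 = 239.6 m.

239.6 m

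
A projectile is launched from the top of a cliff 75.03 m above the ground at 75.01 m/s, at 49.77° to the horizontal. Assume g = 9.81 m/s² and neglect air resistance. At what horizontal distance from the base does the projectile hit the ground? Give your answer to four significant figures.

Components: v_x = 75.01 cos 49.77° = 48.446 m/s, v_y = 75.01 sin 49.77° = 57.267 m/s.
Vertical: 0 = 75.03 + 57.267 t − ½(9.81) t² ⇒ 4.905 t² − 57.267 t − 75.03 = 0.
t = [57.267 + √(3279.5 + 1472.1)] / 9.810 = 12.864 s.
Horizontal: R = v_x · t = 48.446 × 12.864 = 623.2 m.

623.2 m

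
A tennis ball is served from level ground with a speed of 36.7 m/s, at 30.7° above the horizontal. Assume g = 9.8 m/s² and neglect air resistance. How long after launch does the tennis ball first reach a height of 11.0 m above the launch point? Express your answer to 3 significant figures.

v_y0 = 36.7 sin 30.7° = 18.74 m/s.
Set y = v_y0 t − ½ g t² = 11.0: 4.900 t² − 18.74 t + 11.0 = 0.
t = [18.74 ± √(351.2 − 215.6)] / 9.8 = (18.74 ± 11.64) / 9.8, giving t = 0.724 s or t = 3.10 s.
The tennis ball is on the way up at the first time, so t = 0.724 s.

0.724 s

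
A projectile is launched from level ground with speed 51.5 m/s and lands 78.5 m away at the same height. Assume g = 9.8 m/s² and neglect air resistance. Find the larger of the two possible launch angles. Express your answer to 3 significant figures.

81.6°

Level-ground range: R = v₀² sin(2θ)/g ⇒ sin 2θ = R g / v₀² = 78.5×9.8/51.5² = 0.2901.
2θ = arcsin(0.2901) = 16.86° or 180° − 16.86° = 163.14°.
So θ = 8.43° or θ = 81.6°.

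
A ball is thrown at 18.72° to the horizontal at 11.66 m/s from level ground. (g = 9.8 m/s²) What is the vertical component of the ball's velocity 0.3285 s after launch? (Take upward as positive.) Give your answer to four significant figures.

Initial vertical component: v_y0 = 11.66 sin 18.72° = 3.7422 m/s.
v_y(t) = v_y0 − g t = 3.7422 − 9.8 × 0.3285 = 0.5229 m/s.

0.5229 m/s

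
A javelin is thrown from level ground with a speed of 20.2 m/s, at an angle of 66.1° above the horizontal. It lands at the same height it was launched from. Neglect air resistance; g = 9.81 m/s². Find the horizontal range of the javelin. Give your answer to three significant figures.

30.8 m

For level ground, R = v₀² sin(2θ) / g.
sin(2 × 66.1°) = sin 132.2° = 0.7408.
R = (20.2)² × 0.7408 / 9.81 = 30.8 m.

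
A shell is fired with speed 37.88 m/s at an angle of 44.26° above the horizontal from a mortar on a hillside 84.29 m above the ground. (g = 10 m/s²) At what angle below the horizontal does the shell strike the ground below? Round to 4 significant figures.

v_x = 37.88 cos 44.26° = 27.129 m/s.
At impact |v_y| = √(v_y0² + 2 g h) = √(26.437² + 2×10×84.29) = 48.834 m/s.
Angle below horizontal = arctan(|v_y| / v_x) = arctan(48.834 / 27.129) = 60.95°.

60.95°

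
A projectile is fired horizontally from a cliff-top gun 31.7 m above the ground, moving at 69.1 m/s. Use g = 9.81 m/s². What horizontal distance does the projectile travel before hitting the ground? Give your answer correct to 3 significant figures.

176 m

Initial vertical velocity is zero, so the fall time comes from h = ½ g t²: t = √(2 × 31.7 / 9.81) = 2.542 s.
Horizontal motion is uniform at 69.1 m/s, so x = 69.1 × 2.542 = 176 m.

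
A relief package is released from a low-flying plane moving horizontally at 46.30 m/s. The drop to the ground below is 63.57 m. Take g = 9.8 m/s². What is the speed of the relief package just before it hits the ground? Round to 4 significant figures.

58.22 m/s

Fall time: t = √(2 × 63.57 / 9.8) = 3.6019 s.
At impact: v_x = 46.30 m/s (unchanged), v_y = g t = 9.8 × 3.6019 = 35.299 m/s.
Speed = √(v_x² + v_y²) = √(2143.7 + 1246.0) = 58.22 m/s.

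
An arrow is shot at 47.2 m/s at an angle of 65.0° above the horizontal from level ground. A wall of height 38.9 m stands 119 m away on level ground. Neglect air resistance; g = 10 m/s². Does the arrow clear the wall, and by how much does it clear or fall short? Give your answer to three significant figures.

v_x = 47.2 cos 65.0° = 19.95 m/s; v_y0 = 47.2 sin 65.0° = 42.78 m/s.
Time to reach the wall: t = 119 / 19.95 = 5.965 s.
Height at that point: y = 42.78×5.965 − 5.000×5.965² = 77.28 m.
That is 77.28 − 38.9 = 38.4 m above the top of the wall, so the arrow clears it.

Yes — it clears the wall by 38.4 m.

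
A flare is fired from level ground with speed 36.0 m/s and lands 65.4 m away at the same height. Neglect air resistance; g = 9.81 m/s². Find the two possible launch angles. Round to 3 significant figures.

Level-ground range: R = v₀² sin(2θ)/g ⇒ sin 2θ = R g / v₀² = 65.4×9.81/36.0² = 0.4950.
2θ = arcsin(0.4950) = 29.67° or 180° − 29.67° = 150.33°.
So θ = 14.8° or θ = 75.2°.

14.8° and 75.2°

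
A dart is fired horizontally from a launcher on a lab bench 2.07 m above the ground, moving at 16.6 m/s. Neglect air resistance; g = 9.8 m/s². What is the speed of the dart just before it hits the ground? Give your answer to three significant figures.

Fall time: t = √(2 × 2.07 / 9.8) = 0.6500 s.
At impact: v_x = 16.6 m/s (unchanged), v_y = g t = 9.8 × 0.6500 = 6.370 m/s.
Speed = √(v_x² + v_y²) = √(275.6 + 40.58) = 17.8 m/s.

17.8 m/s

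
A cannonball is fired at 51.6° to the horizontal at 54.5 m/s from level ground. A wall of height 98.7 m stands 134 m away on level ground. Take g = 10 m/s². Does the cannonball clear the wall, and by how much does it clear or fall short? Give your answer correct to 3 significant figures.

v_x = 54.5 cos 51.6° = 33.85 m/s; v_y0 = 54.5 sin 51.6° = 42.71 m/s.
Time to reach the wall: t = 134 / 33.85 = 3.959 s.
Height at that point: y = 42.71×3.959 − 5.000×3.959² = 90.72 m.
That is 98.7 − 90.72 = 7.98 m below the top of the wall, so the cannonball does not clear it.

No — it falls 7.98 m short of clearing the wall.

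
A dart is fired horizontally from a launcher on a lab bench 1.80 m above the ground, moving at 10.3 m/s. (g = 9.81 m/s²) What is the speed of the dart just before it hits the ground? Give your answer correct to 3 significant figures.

11.9 m/s

Fall time: t = √(2 × 1.80 / 9.81) = 0.6058 s.
At impact: v_x = 10.3 m/s (unchanged), v_y = g t = 9.81 × 0.6058 = 5.943 m/s.
Speed = √(v_x² + v_y²) = √(106.1 + 35.32) = 11.9 m/s.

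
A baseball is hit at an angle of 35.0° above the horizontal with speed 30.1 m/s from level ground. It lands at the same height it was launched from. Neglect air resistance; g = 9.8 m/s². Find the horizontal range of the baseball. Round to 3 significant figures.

For level ground, R = v₀² sin(2θ) / g.
sin(2 × 35.0°) = sin 70.00° = 0.9397.
R = (30.1)² × 0.9397 / 9.8 = 86.9 m.

86.9 m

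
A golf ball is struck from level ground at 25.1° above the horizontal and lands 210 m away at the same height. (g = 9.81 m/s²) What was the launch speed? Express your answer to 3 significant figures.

51.8 m/s

On level ground, R = v₀² sin(2θ) / g, so v₀ = √(R g / sin 2θ).
sin(2 × 25.1°) = 0.7683.
v₀ = √(210 × 9.81 / 0.7683) = √2681 = 51.8 m/s.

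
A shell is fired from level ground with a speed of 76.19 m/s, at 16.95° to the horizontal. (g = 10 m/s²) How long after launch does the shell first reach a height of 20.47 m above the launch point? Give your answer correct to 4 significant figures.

v_y0 = 76.19 sin 16.95° = 22.212 m/s.
Set y = v_y0 t − ½ g t² = 20.47: 5.000 t² − 22.212 t + 20.47 = 0.
t = [22.212 ± √(493.37 − 409.40)] / 10 = (22.212 ± 9.1635) / 10, giving t = 1.305 s or t = 3.138 s.
The shell is on the way up at the first time, so t = 1.305 s.

1.305 s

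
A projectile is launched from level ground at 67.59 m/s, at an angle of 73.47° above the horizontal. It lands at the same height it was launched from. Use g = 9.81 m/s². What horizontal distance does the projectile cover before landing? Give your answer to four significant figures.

Components: v_x = 67.59 cos 73.47° = 19.231 m/s, v_y = 67.59 sin 73.47° = 64.797 m/s.
Time of flight (same landing height): t = 2 v_y / g = 2 × 64.797 / 9.81 = 13.210 s.
Range: R = v_x · t = 19.231 × 13.210 = 254.0 m.

254.0 m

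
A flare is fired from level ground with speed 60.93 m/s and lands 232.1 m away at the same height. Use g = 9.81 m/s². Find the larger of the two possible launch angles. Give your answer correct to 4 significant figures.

Level-ground range: R = v₀² sin(2θ)/g ⇒ sin 2θ = R g / v₀² = 232.1×9.81/60.93² = 0.6133.
2θ = arcsin(0.6133) = 37.828° or 180° − 37.828° = 142.172°.
So θ = 18.91° or θ = 71.09°.

71.09°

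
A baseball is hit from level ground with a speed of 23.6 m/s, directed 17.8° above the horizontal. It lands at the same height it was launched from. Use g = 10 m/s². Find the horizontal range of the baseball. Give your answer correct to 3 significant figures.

32.4 m

For level ground, R = v₀² sin(2θ) / g.
sin(2 × 17.8°) = sin 35.60° = 0.5821.
R = (23.6)² × 0.5821 / 10 = 32.4 m.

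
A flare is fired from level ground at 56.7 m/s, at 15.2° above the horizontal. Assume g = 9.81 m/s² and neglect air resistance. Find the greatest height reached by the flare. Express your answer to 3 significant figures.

Vertical component of launch velocity: v_y = 56.7 sin 15.2° = 14.87 m/s.
At the highest point the vertical velocity is zero, so v_y² = 2 g h_max.
h_max = (14.87)² / (2 × 9.81) = 221.1 / 19.62 = 11.3 m.

11.3 m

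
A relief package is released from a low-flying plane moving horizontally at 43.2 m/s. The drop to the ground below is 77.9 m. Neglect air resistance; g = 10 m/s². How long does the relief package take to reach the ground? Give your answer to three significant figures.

The horizontal speed doesn't affect the fall. With v_y0 = 0, h = ½ g t².
t = √(2 × 77.9 / 10) = √15.58 = 3.95 s.

3.95 s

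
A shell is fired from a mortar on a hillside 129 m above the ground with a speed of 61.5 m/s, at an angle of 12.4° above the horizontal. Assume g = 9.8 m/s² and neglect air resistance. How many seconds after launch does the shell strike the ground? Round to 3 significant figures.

Vertical component: v_y = 61.5 sin 12.4° = 13.21 m/s.
Taking up as positive with launch at y = 129 m, landing at y = 0: 0 = 129 + 13.21 t − ½(9.8) t².
Solving 4.900 t² − 13.21 t − 129 = 0 gives t = [13.21 + √(13.21² + 4·4.900·129)] / 9.800 = 6.65 s.

6.65 s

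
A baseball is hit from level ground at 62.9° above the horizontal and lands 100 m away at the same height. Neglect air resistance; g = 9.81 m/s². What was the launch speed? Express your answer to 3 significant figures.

On level ground, R = v₀² sin(2θ) / g, so v₀ = √(R g / sin 2θ).
sin(2 × 62.9°) = 0.8111.
v₀ = √(100 × 9.81 / 0.8111) = √1209 = 34.8 m/s.

34.8 m/s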